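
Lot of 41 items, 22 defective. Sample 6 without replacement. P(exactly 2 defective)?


Hypergeometric: C(22,2)×C(19,4)/C(41,6)
= 231×3876/4496388 = 3927/19721

P(X=2) = 3927/19721 ≈ 19.91%


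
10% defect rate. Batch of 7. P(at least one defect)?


P(all good) = (9/10)^7 = 4782969/10000000
P(≥1 defect) = 5217031/10000000

P = 5217031/10000000 ≈ 52.17%


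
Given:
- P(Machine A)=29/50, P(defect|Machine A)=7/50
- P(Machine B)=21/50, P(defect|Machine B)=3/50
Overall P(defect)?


P(B) = Σ P(B|Aᵢ)×P(Aᵢ)
  7/50×29/50 = 203/2500
  3/50×21/50 = 63/2500
Sum = 133/1250

P(defect) = 133/1250 ≈ 10.64%


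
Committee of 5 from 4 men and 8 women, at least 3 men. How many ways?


Count by #men:
  3M,2W: C(4,3)×C(8,2)=112
  4M,1W: C(4,4)×C(8,1)=8
Total = 120

120


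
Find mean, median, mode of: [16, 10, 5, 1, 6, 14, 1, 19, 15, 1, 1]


Sorted: [1, 1, 1, 1, 5, 6, 10, 14, 15, 16, 19]
Mean = 89/11
Median = 6
Freq: {16: 1, 10: 1, 5: 1, 1: 4, 6: 1, 14: 1, 19: 1, 15: 1}
Mode: [1]

Mean=89/11, Median=6, Mode=1


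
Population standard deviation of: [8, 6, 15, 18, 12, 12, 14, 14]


Mean = 99/8
  (8-99/8)²=1225/64
  (6-99/8)²=2601/64
  (15-99/8)²=441/64
  (18-99/8)²=2025/64
  (12-99/8)²=9/64
  (12-99/8)²=9/64
  (14-99/8)²=169/64
  (14-99/8)²=169/64
Σ(x-μ)² = 831/8
σ² = (831/8)/8 = 831/64

σ = √(831/64) ≈ 3.6034


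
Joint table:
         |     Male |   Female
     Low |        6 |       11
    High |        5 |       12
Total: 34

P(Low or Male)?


P(Low∨Male) = P(Low) + P(Male) - P(Low∧Male)
= (17 + 11 - 6)/34 = 22/34 = 11/17

P = 11/17 ≈ 64.71%


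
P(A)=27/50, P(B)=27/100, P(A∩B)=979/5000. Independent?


P(A)×P(B) = 729/5000
P(A∩B) = 979/5000
Not equal → NOT independent

No, not independent


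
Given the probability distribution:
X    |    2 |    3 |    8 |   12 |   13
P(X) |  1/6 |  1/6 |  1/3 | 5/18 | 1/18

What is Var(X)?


E[X] = 68/9
E[X²] = 656/9
Var(X) = E[X²] - (E[X])² = 656/9 - 4624/81 = 1280/81

Var(X) = 1280/81 ≈ 15.8025


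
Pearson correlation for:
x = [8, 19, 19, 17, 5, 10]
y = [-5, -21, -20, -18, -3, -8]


n=6, Σx=78, Σy=-75, Σxy=-1220, Σx²=1200, Σy²=1263
r = (6×(-1220) - 78×(-75))/√((6×1200 - 78²)(6×1263 - (-75)²))
= -1470/√(1116×1953) = -1470/√2179548 ≈ -1470/1476.3292 ≈ -0.9957

r ≈ -0.9957


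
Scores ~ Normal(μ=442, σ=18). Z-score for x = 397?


z = (x - μ)/σ = (397 - 442)/18 = -2.5

z = -2.5


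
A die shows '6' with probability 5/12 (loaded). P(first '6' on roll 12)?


Geometric: P(X=12) = (1-p)^(k-1)×p = (7/12)^11×5/12 = 9886633715/8916100448256

P(X=12) = 9886633715/8916100448256 ≈ 0.11%


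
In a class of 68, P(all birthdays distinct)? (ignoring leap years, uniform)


P(all different) = Π(365-i)/365 for i=0..67
= (365/365)×(364/365)×...×(298/365)
= 0.001274

P ≈ 0.0013 ≈ 0.13%


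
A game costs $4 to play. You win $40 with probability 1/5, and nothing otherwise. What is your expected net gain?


E[gain] = (40-4)×1/5 + (-4)×4/5
= 36/5 - 16/5 = 4

Expected net gain = $4 ≈ $4.00


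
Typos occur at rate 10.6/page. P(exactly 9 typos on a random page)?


Poisson(λ=10.6): P(X=9) = e^(-λ)×λ^k/k!
= e^(-10.6) × 10.6^9 / 9!
≈ 2.491600973e-05 × 1689478959 / 362880 ≈ 0.116003

P(X=9) ≈ 0.116003 ≈ 11.60%


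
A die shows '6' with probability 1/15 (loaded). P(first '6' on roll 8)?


Geometric: P(X=8) = (1-p)^(k-1)×p = (14/15)^7×1/15 = 105413504/2562890625

P(X=8) = 105413504/2562890625 ≈ 4.11%


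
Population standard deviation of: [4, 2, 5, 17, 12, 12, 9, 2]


Mean = 63/8
  (4-63/8)²=961/64
  (2-63/8)²=2209/64
  (5-63/8)²=529/64
  (17-63/8)²=5329/64
  (12-63/8)²=1089/64
  (12-63/8)²=1089/64
  (9-63/8)²=81/64
  (2-63/8)²=2209/64
Σ(x-μ)² = 1687/8
σ² = (1687/8)/8 = 1687/64

σ = √(1687/64) ≈ 5.1341


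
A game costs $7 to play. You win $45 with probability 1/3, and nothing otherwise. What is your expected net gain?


E[gain] = (45-7)×1/3 + (-7)×2/3
= 38/3 - 14/3 = 8

Expected net gain = $8 ≈ $8.00


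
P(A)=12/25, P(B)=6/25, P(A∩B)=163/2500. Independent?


P(A)×P(B) = 72/625
P(A∩B) = 163/2500
Not equal → NOT independent

No, not independent


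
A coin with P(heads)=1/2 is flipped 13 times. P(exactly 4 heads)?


Binomial: P(X=4) = C(13,4)×p^4×(1-p)^9
= 715 × 1/16 × 1/512 = 715/8192

P(X=4) = 715/8192 ≈ 8.73%


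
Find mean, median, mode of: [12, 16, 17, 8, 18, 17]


Sorted: [8, 12, 16, 17, 17, 18]
Mean = 88/6 = 44/3
Median = 33/2
Freq: {12: 1, 16: 1, 17: 2, 8: 1, 18: 1}
Mode: [17]

Mean=44/3, Median=33/2, Mode=17


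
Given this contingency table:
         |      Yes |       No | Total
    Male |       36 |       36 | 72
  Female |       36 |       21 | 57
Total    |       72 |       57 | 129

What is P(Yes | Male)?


P(Yes | Male) = 36/(36+36) = 36/72 = 1/2

P(Yes|Male) = 1/2 ≈ 50.00%


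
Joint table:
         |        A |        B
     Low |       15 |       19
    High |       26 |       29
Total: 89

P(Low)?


P(Low) = (15+19)/89 = 34/89

P(Low) = 34/89 ≈ 38.20%


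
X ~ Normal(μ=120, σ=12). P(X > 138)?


z = (138-120)/12 = 1.5
P(X > 138) = 1 - P(Z ≤ 1.5) = 1 - 0.9332 = 0.0668

P(X > 138) ≈ 0.0668


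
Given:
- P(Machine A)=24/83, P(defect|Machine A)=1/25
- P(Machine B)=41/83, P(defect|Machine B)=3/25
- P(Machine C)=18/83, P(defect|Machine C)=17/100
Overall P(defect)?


P(B) = Σ P(B|Aᵢ)×P(Aᵢ)
  1/25×24/83 = 24/2075
  3/25×41/83 = 123/2075
  17/100×18/83 = 153/4150
Sum = 447/4150

P(defect) = 447/4150 ≈ 10.77%


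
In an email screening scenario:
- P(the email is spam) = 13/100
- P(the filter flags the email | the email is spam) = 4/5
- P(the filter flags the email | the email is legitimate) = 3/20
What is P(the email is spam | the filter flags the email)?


Using Bayes' theorem:
P(A|B) = P(B|A)·P(A) / P(B)

P(the filter flags the email) = 4/5 × 13/100 + 3/20 × 87/100
= 13/125 + 261/2000 = 469/2000

P(the email is spam|the filter flags the email) = (13/125) / (469/2000) = 208/469

P(the email is spam|the filter flags the email) = 208/469 ≈ 44.35%


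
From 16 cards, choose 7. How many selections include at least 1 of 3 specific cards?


Complement: C(16,7) - C(13,7) = 11440 - 1716 = 9724

9724


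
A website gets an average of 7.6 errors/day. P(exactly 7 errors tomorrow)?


Poisson(λ=7.6): P(X=7) = e^(-λ)×λ^k/k!
= e^(-7.6) × 7.6^7 / 7!
≈ 0.0005004514334 × 1464519.45718 / 5040 ≈ 0.145421

P(X=7) ≈ 0.145421 ≈ 14.54%


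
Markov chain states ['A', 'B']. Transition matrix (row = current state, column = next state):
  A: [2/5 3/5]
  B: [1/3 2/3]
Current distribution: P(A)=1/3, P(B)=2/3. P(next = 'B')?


P(next=B) = Σᵢ P(now=i)×P(i→B)
= 1/3×3/5 + 2/3×2/3
= 1/5 + 4/9 = 29/45

P = 29/45 ≈ 0.6444


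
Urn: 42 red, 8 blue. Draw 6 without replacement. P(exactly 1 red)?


Hypergeometric: C(42,1)×C(8,5)/C(50,6)
= 42×56/15890700 = 4/27025

P(X=1) = 4/27025 ≈ 0.01%


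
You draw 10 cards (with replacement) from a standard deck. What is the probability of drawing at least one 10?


P(not a 10) = 48/52 = 12/13
P(none in 10 draws) = (12/13)^10 = 61917364224/137858491849
P(≥1 10) = 1 - 61917364224/137858491849 = 75941127625/137858491849

P = 75941127625/137858491849 ≈ 55.09%


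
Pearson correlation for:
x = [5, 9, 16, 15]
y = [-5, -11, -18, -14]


n=4, Σx=45, Σy=-48, Σxy=-622, Σx²=587, Σy²=666
r = (4×(-622) - 45×(-48))/√((4×587 - 45²)(4×666 - (-48)²))
= -328/√(323×360) = -328/√116280 ≈ -328/340.9985 ≈ -0.9619

r ≈ -0.9619


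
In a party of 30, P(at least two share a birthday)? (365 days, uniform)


P(all different) = Π(365-i)/365 for i=0..29
= 0.293684
P(match) = 1 - 0.293684 = 0.706316

P ≈ 0.7063 ≈ 70.63%


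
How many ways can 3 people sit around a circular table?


Circular arrangements of 3 distinct objects: fix one position to break rotational symmetry.
(n-1)! = 2! = 2

2


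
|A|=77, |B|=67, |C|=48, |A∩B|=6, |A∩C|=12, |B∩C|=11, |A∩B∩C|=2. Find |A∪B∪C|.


|A∪B∪C| = 77+67+48-6-12-11+2 = 165

|A∪B∪C| = 165


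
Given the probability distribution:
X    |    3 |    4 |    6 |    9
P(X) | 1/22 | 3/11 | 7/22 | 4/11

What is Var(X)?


E[X] = 141/22
E[X²] = 1005/22
Var(X) = E[X²] - (E[X])² = 1005/22 - 19881/484 = 2229/484

Var(X) = 2229/484 ≈ 4.6054


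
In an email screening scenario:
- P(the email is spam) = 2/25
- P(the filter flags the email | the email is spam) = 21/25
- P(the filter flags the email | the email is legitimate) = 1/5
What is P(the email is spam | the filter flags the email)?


Using Bayes' theorem:
P(A|B) = P(B|A)·P(A) / P(B)

P(the filter flags the email) = 21/25 × 2/25 + 1/5 × 23/25
= 42/625 + 23/125 = 157/625

P(the email is spam|the filter flags the email) = (42/625) / (157/625) = 42/157

P(the email is spam|the filter flags the email) = 42/157 ≈ 26.75%


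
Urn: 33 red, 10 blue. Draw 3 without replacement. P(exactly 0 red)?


Hypergeometric: C(33,0)×C(10,3)/C(43,3)
= 1×120/12341 = 120/12341

P(X=0) = 120/12341 ≈ 0.97%


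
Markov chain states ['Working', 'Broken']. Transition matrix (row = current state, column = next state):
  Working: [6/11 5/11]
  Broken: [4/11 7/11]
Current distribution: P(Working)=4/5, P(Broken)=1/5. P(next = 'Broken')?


P(next=Broken) = Σᵢ P(now=i)×P(i→Broken)
= 4/5×5/11 + 1/5×7/11
= 4/11 + 7/55 = 27/55

P = 27/55 ≈ 0.4909


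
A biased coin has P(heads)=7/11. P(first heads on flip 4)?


Geometric: P(X=4) = (1-p)^(k-1)×p = (4/11)^3×7/11 = 448/14641

P(X=4) = 448/14641 ≈ 3.06%


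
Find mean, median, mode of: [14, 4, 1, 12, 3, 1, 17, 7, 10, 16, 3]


Sorted: [1, 1, 3, 3, 4, 7, 10, 12, 14, 16, 17]
Mean = 88/11 = 8
Median = 7
Freq: {14: 1, 4: 1, 1: 2, 12: 1, 3: 2, 17: 1, 7: 1, 10: 1, 16: 1}
Mode: [1, 3]

Mean=8, Median=7, Mode=[1, 3]


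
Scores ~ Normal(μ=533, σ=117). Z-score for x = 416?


z = (x - μ)/σ = (416 - 533)/117 = -1.0

z = -1.0


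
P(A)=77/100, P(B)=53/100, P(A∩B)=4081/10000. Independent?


P(A)×P(B) = 4081/10000
P(A∩B) = 4081/10000
Equal ✓ → Independent

Yes, independent


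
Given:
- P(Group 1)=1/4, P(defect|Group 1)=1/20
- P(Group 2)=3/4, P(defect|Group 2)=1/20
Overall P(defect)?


P(B) = Σ P(B|Aᵢ)×P(Aᵢ)
  1/20×1/4 = 1/80
  1/20×3/4 = 3/80
Sum = 1/20

P(defect) = 1/20 ≈ 5.00%


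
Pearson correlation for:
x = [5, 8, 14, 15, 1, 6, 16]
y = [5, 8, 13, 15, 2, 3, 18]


n=7, Σx=65, Σy=64, Σxy=804, Σx²=803, Σy²=820
r = (7×804 - 65×64)/√((7×803 - 65²)(7×820 - 64²))
= 1468/√(1396×1644) = 1468/√2295024 ≈ 1468/1514.9337 ≈ 0.9690

r ≈ 0.9690


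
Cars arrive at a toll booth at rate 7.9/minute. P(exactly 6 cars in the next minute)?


Poisson(λ=7.9): P(X=6) = e^(-λ)×λ^k/k!
= e^(-7.9) × 7.9^6 / 6!
≈ 0.0003707435405 × 243087.455521 / 720 ≈ 0.125171

P(X=6) ≈ 0.125171 ≈ 12.52%


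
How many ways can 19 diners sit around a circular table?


Circular arrangements of 19 distinct objects: fix one position to break rotational symmetry.
(n-1)! = 18! = 6402373705728000

6402373705728000


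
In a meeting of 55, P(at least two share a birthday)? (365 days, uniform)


P(all different) = Π(365-i)/365 for i=0..54
= 0.013738
P(match) = 1 - 0.013738 = 0.986262

P ≈ 0.9863 ≈ 98.63%


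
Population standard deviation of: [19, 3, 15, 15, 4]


Mean = 56/5
  (19-56/5)²=1521/25
  (3-56/5)²=1681/25
  (15-56/5)²=361/25
  (15-56/5)²=361/25
  (4-56/5)²=1296/25
Σ(x-μ)² = 1044/5
σ² = (1044/5)/5 = 1044/25

σ = √(1044/25) ≈ 6.4622


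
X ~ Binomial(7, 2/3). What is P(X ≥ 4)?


P(X ≥ 4) = Σ P(X=i) for i=4..7
P(X=4) = 560/2187
P(X=5) = 224/729
P(X=6) = 448/2187
P(X=7) = 128/2187
Sum = 1808/2187

P(X ≥ 4) = 1808/2187 ≈ 82.67%


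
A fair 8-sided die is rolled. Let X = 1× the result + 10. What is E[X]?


E[die] = (1+8)/2 = 9/2
E[X] = 1×9/2 + 10 = 29/2

E[X] = 29/2


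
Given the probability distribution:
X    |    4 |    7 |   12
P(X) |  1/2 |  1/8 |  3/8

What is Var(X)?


E[X] = 59/8
E[X²] = 545/8
Var(X) = E[X²] - (E[X])² = 545/8 - 3481/64 = 879/64

Var(X) = 879/64 ≈ 13.7344


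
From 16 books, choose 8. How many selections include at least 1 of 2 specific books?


Complement: C(16,8) - C(14,8) = 12870 - 3003 = 9867

9867


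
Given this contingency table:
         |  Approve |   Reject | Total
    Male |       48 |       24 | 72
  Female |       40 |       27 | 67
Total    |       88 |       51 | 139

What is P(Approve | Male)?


P(Approve | Male) = 48/(48+24) = 48/72 = 2/3

P(Approve|Male) = 2/3 ≈ 66.67%


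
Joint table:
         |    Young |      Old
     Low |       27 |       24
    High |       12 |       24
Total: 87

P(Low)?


P(Low) = (27+24)/87 = 51/87 = 17/29

P(Low) = 17/29 ≈ 58.62%


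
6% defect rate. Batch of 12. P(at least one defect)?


P(all good) = (47/50)^12 = 116191483108948578241/244140625000000000000
P(≥1 defect) = 127949141891051421759/244140625000000000000

P = 127949141891051421759/244140625000000000000 ≈ 52.41%


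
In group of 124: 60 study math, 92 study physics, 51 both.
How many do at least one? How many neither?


|A∪B| = 60+92-51 = 101
Neither = 124-101 = 23

At least one: 101; Neither: 23


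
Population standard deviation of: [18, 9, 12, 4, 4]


Mean = 47/5
  (18-47/5)²=1849/25
  (9-47/5)²=4/25
  (12-47/5)²=169/25
  (4-47/5)²=729/25
  (4-47/5)²=729/25
Σ(x-μ)² = 696/5
σ² = (696/5)/5 = 696/25

σ = √(696/25) ≈ 5.2764


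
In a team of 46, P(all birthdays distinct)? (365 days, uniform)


P(all different) = Π(365-i)/365 for i=0..45
= (365/365)×(364/365)×...×(320/365)
= 0.051747

P ≈ 0.0517 ≈ 5.17%


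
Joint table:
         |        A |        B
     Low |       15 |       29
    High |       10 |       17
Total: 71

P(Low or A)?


P(Low∨A) = P(Low) + P(A) - P(Low∧A)
= (44 + 25 - 15)/71 = 54/71

P = 54/71 ≈ 76.06%


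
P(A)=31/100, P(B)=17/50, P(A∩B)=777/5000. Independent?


P(A)×P(B) = 527/5000
P(A∩B) = 777/5000
Not equal → NOT independent

No, not independent


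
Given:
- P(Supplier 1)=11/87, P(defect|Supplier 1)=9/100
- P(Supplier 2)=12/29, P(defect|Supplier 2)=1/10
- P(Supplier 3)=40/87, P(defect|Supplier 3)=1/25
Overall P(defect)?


P(B) = Σ P(B|Aᵢ)×P(Aᵢ)
  9/100×11/87 = 33/2900
  1/10×12/29 = 6/145
  1/25×40/87 = 8/435
Sum = 619/8700

P(defect) = 619/8700 ≈ 7.11%


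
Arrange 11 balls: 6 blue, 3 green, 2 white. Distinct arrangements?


11!/(6!×3!×2!) = 4620

4620


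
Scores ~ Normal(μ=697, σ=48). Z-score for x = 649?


z = (x - μ)/σ = (649 - 697)/48 = -1.0

z = -1.0


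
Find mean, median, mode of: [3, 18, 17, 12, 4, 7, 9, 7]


Sorted: [3, 4, 7, 7, 9, 12, 17, 18]
Mean = 77/8
Median = 8
Freq: {3: 1, 18: 1, 17: 1, 12: 1, 4: 1, 7: 2, 9: 1}
Mode: [7]

Mean=77/8, Median=8, Mode=7


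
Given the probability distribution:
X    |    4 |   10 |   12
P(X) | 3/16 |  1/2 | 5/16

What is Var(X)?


E[X] = 19/2
E[X²] = 98
Var(X) = E[X²] - (E[X])² = 98 - 361/4 = 31/4

Var(X) = 31/4 ≈ 7.7500


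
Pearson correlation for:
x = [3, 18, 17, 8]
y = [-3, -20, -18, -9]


n=4, Σx=46, Σy=-50, Σxy=-747, Σx²=686, Σy²=814
r = (4×(-747) - 46×(-50))/√((4×686 - 46²)(4×814 - (-50)²))
= -688/√(628×756) = -688/√474768 ≈ -688/689.0341 ≈ -0.9985

r ≈ -0.9985


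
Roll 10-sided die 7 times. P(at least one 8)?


P(no 8)^7 = (9/10)^7 = 4782969/10000000
P(≥1) = 1 - 4782969/10000000 = 5217031/10000000

P = 5217031/10000000 ≈ 52.17%


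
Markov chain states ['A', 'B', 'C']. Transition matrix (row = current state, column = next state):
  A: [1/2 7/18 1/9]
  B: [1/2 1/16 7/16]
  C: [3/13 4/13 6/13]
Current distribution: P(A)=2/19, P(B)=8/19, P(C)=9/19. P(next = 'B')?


P(next=B) = Σᵢ P(now=i)×P(i→B)
= 2/19×7/18 + 8/19×1/16 + 9/19×4/13
= 7/171 + 1/38 + 36/247 = 947/4446

P = 947/4446 ≈ 0.2130


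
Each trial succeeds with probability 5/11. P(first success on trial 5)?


Geometric: P(X=5) = (1-p)^(k-1)×p = (6/11)^4×5/11 = 6480/161051

P(X=5) = 6480/161051 ≈ 4.02%


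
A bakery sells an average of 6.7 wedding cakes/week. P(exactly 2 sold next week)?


Poisson(λ=6.7): P(X=2) = e^(-λ)×λ^k/k!
= e^(-6.7) × 6.7^2 / 2!
≈ 0.001230911903 × 44.89 / 2 ≈ 0.027628

P(X=2) ≈ 0.027628 ≈ 2.76%


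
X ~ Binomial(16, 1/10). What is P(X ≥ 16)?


P(X ≥ 16) = Σ P(X=i) for i=16..16
P(X=16) = 1/10000000000000000
Sum = 1/10000000000000000

P(X ≥ 16) = 1/10000000000000000 ≈ 0.00%


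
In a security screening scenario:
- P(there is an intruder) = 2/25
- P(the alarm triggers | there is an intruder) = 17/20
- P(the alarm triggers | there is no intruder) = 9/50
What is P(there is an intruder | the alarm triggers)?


Using Bayes' theorem:
P(A|B) = P(B|A)·P(A) / P(B)

P(the alarm triggers) = 17/20 × 2/25 + 9/50 × 23/25
= 17/250 + 207/1250 = 146/625

P(there is an intruder|the alarm triggers) = (17/250) / (146/625) = 85/292

P(there is an intruder|the alarm triggers) = 85/292 ≈ 29.11%


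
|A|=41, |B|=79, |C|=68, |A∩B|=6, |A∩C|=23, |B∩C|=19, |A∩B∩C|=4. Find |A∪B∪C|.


|A∪B∪C| = 41+79+68-6-23-19+4 = 144

|A∪B∪C| = 144


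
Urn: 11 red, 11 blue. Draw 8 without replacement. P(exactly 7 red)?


Hypergeometric: C(11,7)×C(11,1)/C(22,8)
= 330×11/319770 = 11/969

P(X=7) = 11/969 ≈ 1.14%


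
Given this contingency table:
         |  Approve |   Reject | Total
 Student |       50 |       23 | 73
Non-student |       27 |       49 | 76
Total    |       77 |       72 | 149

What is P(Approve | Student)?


P(Approve | Student) = 50/(50+23) = 50/73

P(Approve|Student) = 50/73 ≈ 68.49%


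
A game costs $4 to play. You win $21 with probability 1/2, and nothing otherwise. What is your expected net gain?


E[gain] = (21-4)×1/2 + (-4)×1/2
= 17/2 - 2 = 13/2

Expected net gain = $13/2 ≈ $6.50


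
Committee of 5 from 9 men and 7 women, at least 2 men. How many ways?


Count by #men:
  2M,3W: C(9,2)×C(7,3)=1260
  3M,2W: C(9,3)×C(7,2)=1764
  4M,1W: C(9,4)×C(7,1)=882
  5M,0W: C(9,5)×C(7,0)=126
Total = 4032

4032


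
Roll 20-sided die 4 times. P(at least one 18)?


P(no 18)^4 = (19/20)^4 = 130321/160000
P(≥1) = 1 - 130321/160000 = 29679/160000

P = 29679/160000 ≈ 18.55%


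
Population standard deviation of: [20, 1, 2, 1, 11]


Mean = 35/5 = 7
  (20-7)²=169
  (1-7)²=36
  (2-7)²=25
  (1-7)²=36
  (11-7)²=16
Σ(x-μ)² = 282
σ² = 282/5

σ = √(282/5) ≈ 7.5100


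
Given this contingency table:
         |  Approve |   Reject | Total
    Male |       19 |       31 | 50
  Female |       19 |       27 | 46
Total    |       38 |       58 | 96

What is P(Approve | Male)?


P(Approve | Male) = 19/(19+31) = 19/50

P(Approve|Male) = 19/50 ≈ 38.00%


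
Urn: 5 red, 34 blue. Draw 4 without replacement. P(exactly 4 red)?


Hypergeometric: C(5,4)×C(34,0)/C(39,4)
= 5×1/82251 = 5/82251

P(X=4) = 5/82251 ≈ 0.01%


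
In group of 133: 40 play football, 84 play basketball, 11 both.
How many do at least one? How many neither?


|A∪B| = 40+84-11 = 113
Neither = 133-113 = 20

At least one: 113; Neither: 20


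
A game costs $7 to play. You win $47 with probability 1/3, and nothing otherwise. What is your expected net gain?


E[gain] = (47-7)×1/3 + (-7)×2/3
= 40/3 - 14/3 = 26/3

Expected net gain = $26/3 ≈ $8.67


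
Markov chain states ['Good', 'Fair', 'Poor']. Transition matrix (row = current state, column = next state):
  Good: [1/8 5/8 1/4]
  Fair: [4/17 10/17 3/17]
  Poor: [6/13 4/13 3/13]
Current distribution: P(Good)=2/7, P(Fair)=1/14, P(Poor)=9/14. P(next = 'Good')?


P(next=Good) = Σᵢ P(now=i)×P(i→Good)
= 2/7×1/8 + 1/14×4/17 + 9/14×6/13
= 1/28 + 2/119 + 27/91 = 2161/6188

P = 2161/6188 ≈ 0.3492


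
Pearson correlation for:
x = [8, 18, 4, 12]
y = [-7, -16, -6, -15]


n=4, Σx=42, Σy=-44, Σxy=-548, Σx²=548, Σy²=566
r = (4×(-548) - 42×(-44))/√((4×548 - 42²)(4×566 - (-44)²))
= -344/√(428×328) = -344/√140384 ≈ -344/374.6785 ≈ -0.9181

r ≈ -0.9181


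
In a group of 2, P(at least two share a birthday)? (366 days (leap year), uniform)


P(all different) = Π(366-i)/366 for i=0..1
= 0.997268
P(match) = 1 - 0.997268 = 0.002732

P ≈ 0.0027 ≈ 0.27%


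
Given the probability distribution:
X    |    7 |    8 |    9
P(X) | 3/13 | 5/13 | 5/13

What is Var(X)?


E[X] = 106/13
E[X²] = 872/13
Var(X) = E[X²] - (E[X])² = 872/13 - 11236/169 = 100/169

Var(X) = 100/169 ≈ 0.5917


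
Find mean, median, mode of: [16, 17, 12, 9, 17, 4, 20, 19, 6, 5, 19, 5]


Sorted: [4, 5, 5, 6, 9, 12, 16, 17, 17, 19, 19, 20]
Mean = 149/12
Median = 14
Freq: {16: 1, 17: 2, 12: 1, 9: 1, 4: 1, 20: 1, 19: 2, 6: 1, 5: 2}
Mode: [5, 17, 19]

Mean=149/12, Median=14, Mode=[5, 17, 19]


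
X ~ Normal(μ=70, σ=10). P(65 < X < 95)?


z₁=(65-70)/10=-0.5, z₂=(95-70)/10=2.5
P = Φ(2.5) - Φ(-0.5) = 0.993790 - 0.308538 = 0.685252 ≈ 0.6853

P(65 < X < 95) ≈ 0.6853


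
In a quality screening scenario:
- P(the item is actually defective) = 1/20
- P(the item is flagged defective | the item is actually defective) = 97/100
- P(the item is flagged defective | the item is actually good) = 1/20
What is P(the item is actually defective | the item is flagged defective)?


Using Bayes' theorem:
P(A|B) = P(B|A)·P(A) / P(B)

P(the item is flagged defective) = 97/100 × 1/20 + 1/20 × 19/20
= 97/2000 + 19/400 = 12/125

P(the item is actually defective|the item is flagged defective) = (97/2000) / (12/125) = 97/192

P(the item is actually defective|the item is flagged defective) = 97/192 ≈ 50.52%


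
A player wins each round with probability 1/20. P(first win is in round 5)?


Geometric: P(X=5) = (1-p)^(k-1)×p = (19/20)^4×1/20 = 130321/3200000

P(X=5) = 130321/3200000 ≈ 4.07%


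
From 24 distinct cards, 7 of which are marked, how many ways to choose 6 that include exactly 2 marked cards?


Choose 2 of the 7 marked cards and 4 of the other 17 cards:
C(7,2)×C(17,4) = 21×2380 = 49980

49980


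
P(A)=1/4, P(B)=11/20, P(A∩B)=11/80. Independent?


P(A)×P(B) = 11/80
P(A∩B) = 11/80
Equal ✓ → Independent

Yes, independent


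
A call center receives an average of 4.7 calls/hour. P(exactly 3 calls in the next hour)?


Poisson(λ=4.7): P(X=3) = e^(-λ)×λ^k/k!
= e^(-4.7) × 4.7^3 / 3!
≈ 0.009095277102 × 103.823 / 6 ≈ 0.157383

P(X=3) ≈ 0.157383 ≈ 15.74%


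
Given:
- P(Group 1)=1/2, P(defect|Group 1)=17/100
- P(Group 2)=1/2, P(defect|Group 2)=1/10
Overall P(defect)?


P(B) = Σ P(B|Aᵢ)×P(Aᵢ)
  17/100×1/2 = 17/200
  1/10×1/2 = 1/20
Sum = 27/200

P(defect) = 27/200 ≈ 13.50%


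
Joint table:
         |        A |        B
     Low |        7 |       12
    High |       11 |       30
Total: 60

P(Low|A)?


P(Low|A) = 7/(7+11) = 7/18

P = 7/18 ≈ 38.89%


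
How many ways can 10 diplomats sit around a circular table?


Circular arrangements of 10 distinct objects: fix one position to break rotational symmetry.
(n-1)! = 9! = 362880

362880


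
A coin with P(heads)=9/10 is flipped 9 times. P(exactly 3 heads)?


Binomial: P(X=3) = C(9,3)×p^3×(1-p)^6
= 84 × 729/1000 × 1/1000000 = 15309/250000000

P(X=3) = 15309/250000000 ≈ 0.01%


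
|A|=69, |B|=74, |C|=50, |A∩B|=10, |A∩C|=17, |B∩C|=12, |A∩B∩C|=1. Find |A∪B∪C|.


|A∪B∪C| = 69+74+50-10-17-12+1 = 155

|A∪B∪C| = 155


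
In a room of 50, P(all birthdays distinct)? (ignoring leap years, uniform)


P(all different) = Π(365-i)/365 for i=0..49
= (365/365)×(364/365)×...×(316/365)
= 0.029626

P ≈ 0.0296 ≈ 2.96%


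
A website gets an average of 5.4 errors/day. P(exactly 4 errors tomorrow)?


Poisson(λ=5.4): P(X=4) = e^(-λ)×λ^k/k!
= e^(-5.4) × 5.4^4 / 4!
≈ 0.004516580943 × 850.3056 / 24 ≈ 0.160020

P(X=4) ≈ 0.160020 ≈ 16.00%


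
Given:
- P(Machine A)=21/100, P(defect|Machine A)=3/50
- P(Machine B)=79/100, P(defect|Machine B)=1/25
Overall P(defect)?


P(B) = Σ P(B|Aᵢ)×P(Aᵢ)
  3/50×21/100 = 63/5000
  1/25×79/100 = 79/2500
Sum = 221/5000

P(defect) = 221/5000 ≈ 4.42%


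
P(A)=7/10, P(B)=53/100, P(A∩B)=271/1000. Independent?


P(A)×P(B) = 371/1000
P(A∩B) = 271/1000
Not equal → NOT independent

No, not independent


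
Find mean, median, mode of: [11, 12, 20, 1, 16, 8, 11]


Sorted: [1, 8, 11, 11, 12, 16, 20]
Mean = 79/7
Median = 11
Freq: {11: 2, 12: 1, 20: 1, 1: 1, 16: 1, 8: 1}
Mode: [11]

Mean=79/7, Median=11, Mode=11


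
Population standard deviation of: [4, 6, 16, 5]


Mean = 31/4
  (4-31/4)²=225/16
  (6-31/4)²=49/16
  (16-31/4)²=1089/16
  (5-31/4)²=121/16
Σ(x-μ)² = 371/4
σ² = (371/4)/4 = 371/16

σ = √(371/16) ≈ 4.8153


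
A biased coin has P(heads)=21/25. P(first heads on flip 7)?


Geometric: P(X=7) = (1-p)^(k-1)×p = (4/25)^6×21/25 = 86016/6103515625

P(X=7) = 86016/6103515625 ≈ 0.00%


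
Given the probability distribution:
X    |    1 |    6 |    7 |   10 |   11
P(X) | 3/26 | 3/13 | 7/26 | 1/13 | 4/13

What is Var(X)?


E[X] = 98/13
E[X²] = 865/13
Var(X) = E[X²] - (E[X])² = 865/13 - 9604/169 = 1641/169

Var(X) = 1641/169 ≈ 9.7101


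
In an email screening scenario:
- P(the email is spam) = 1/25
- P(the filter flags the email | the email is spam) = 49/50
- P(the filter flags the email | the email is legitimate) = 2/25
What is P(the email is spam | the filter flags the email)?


Using Bayes' theorem:
P(A|B) = P(B|A)·P(A) / P(B)

P(the filter flags the email) = 49/50 × 1/25 + 2/25 × 24/25
= 49/1250 + 48/625 = 29/250

P(the email is spam|the filter flags the email) = (49/1250) / (29/250) = 49/145

P(the email is spam|the filter flags the email) = 49/145 ≈ 33.79%


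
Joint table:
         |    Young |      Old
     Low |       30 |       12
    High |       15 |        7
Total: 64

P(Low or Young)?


P(Low∨Young) = P(Low) + P(Young) - P(Low∧Young)
= (42 + 45 - 30)/64 = 57/64

P = 57/64 ≈ 89.06%


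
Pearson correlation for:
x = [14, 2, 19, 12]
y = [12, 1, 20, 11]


n=4, Σx=47, Σy=44, Σxy=682, Σx²=705, Σy²=666
r = (4×682 - 47×44)/√((4×705 - 47²)(4×666 - 44²))
= 660/√(611×728) = 660/√444808 ≈ 660/666.9393 ≈ 0.9896

r ≈ 0.9896


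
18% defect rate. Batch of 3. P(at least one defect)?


P(all good) = (41/50)^3 = 68921/125000
P(≥1 defect) = 56079/125000

P = 56079/125000 ≈ 44.86%


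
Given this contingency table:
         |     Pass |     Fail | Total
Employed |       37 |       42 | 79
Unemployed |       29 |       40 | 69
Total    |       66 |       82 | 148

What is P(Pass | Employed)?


P(Pass | Employed) = 37/(37+42) = 37/79

P(Pass|Employed) = 37/79 ≈ 46.84%


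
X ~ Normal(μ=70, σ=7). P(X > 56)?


z = (56-70)/7 = -2.0
P(X > 56) = 1 - P(Z ≤ -2.0) = 1 - 0.0228 = 0.9772

P(X > 56) ≈ 0.9772


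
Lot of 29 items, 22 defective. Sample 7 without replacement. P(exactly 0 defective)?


Hypergeometric: C(22,0)×C(7,7)/C(29,7)
= 1×1/1560780 = 1/1560780

P(X=0) = 1/1560780 ≈ 0.00%


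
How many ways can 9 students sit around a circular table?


Circular arrangements of 9 distinct objects: fix one position to break rotational symmetry.
(n-1)! = 8! = 40320

40320


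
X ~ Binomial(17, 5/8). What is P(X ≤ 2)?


P(X ≤ 2) = Σ P(X=i) for i=0..2
P(X=0) = 129140163/2251799813685248
P(X=1) = 3658971285/2251799813685248
P(X=2) = 6098285475/281474976710656
Sum = 3285899703/140737488355328

P(X ≤ 2) = 3285899703/140737488355328 ≈ 0.00%


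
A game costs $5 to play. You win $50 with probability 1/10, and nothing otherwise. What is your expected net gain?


E[gain] = (50-5)×1/10 + (-5)×9/10
= 9/2 - 9/2 = 0

Expected net gain = $0 ≈ $0.00


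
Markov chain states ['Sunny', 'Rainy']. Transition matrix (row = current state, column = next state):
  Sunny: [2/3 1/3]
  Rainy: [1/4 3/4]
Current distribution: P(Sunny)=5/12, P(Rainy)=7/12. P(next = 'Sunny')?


P(next=Sunny) = Σᵢ P(now=i)×P(i→Sunny)
= 5/12×2/3 + 7/12×1/4
= 5/18 + 7/48 = 61/144

P = 61/144 ≈ 0.4236


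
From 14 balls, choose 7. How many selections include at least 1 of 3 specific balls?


Complement: C(14,7) - C(11,7) = 3432 - 330 = 3102

3102


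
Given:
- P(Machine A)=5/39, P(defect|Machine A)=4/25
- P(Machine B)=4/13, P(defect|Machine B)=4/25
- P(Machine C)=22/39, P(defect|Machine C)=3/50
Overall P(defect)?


P(B) = Σ P(B|Aᵢ)×P(Aᵢ)
  4/25×5/39 = 4/195
  4/25×4/13 = 16/325
  3/50×22/39 = 11/325
Sum = 101/975

P(defect) = 101/975 ≈ 10.36%


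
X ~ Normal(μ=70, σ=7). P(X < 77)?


z = (77-70)/7 = 1.0
P(Z < 1.0) = 0.8413

P(X < 77) ≈ 0.8413


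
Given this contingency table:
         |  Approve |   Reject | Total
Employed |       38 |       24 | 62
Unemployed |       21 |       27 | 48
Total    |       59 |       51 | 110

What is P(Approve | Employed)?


P(Approve | Employed) = 38/(38+24) = 38/62 = 19/31

P(Approve|Employed) = 19/31 ≈ 61.29%


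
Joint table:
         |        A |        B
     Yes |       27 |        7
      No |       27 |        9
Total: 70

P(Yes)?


P(Yes) = (27+7)/70 = 34/70 = 17/35

P(Yes) = 17/35 ≈ 48.57%


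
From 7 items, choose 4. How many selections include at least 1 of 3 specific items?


Complement: C(7,4) - C(4,4) = 35 - 1 = 34

34


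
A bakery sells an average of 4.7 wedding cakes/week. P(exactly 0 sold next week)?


Poisson(λ=4.7): P(X=0) = e^(-λ)×λ^k/k!
= e^(-4.7) × 4.7^0 / 0!
≈ 0.009095277102 × 1 / 1 ≈ 0.009095

P(X=0) ≈ 0.009095 ≈ 0.91%


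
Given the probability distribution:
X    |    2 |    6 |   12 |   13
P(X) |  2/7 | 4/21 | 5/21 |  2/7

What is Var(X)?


E[X] = 58/7
E[X²] = 634/7
Var(X) = E[X²] - (E[X])² = 634/7 - 3364/49 = 1074/49

Var(X) = 1074/49 ≈ 21.9184


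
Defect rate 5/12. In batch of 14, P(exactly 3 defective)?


Binomial: P(X=3) = C(14,3)×p^3×(1-p)^11
= 364 × 125/1728 × 1977326743/743008370688 = 22492091701625/320979616137216

P(X=3) = 22492091701625/320979616137216 ≈ 7.01%


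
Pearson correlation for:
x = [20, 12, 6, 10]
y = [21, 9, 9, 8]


n=4, Σx=48, Σy=47, Σxy=662, Σx²=680, Σy²=667
r = (4×662 - 48×47)/√((4×680 - 48²)(4×667 - 47²))
= 392/√(416×459) = 392/√190944 ≈ 392/436.9714 ≈ 0.8971

r ≈ 0.8971


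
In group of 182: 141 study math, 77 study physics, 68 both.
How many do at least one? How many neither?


|A∪B| = 141+77-68 = 150
Neither = 182-150 = 32

At least one: 150; Neither: 32


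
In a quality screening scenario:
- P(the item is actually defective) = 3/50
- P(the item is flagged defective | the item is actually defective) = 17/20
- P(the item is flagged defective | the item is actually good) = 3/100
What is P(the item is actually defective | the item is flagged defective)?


Using Bayes' theorem:
P(A|B) = P(B|A)·P(A) / P(B)

P(the item is flagged defective) = 17/20 × 3/50 + 3/100 × 47/50
= 51/1000 + 141/5000 = 99/1250

P(the item is actually defective|the item is flagged defective) = (51/1000) / (99/1250) = 85/132

P(the item is actually defective|the item is flagged defective) = 85/132 ≈ 64.39%


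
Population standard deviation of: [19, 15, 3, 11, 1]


Mean = 49/5
  (19-49/5)²=2116/25
  (15-49/5)²=676/25
  (3-49/5)²=1156/25
  (11-49/5)²=36/25
  (1-49/5)²=1936/25
Σ(x-μ)² = 1184/5
σ² = (1184/5)/5 = 1184/25

σ = √(1184/25) ≈ 6.8819


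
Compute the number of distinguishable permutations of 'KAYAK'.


Letters: 5, freq: {'K': 2, 'A': 2, 'Y': 1}
5!/(2!×2!×1!) = 120/4 = 30

30


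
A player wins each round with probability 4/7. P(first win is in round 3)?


Geometric: P(X=3) = (1-p)^(k-1)×p = (3/7)^2×4/7 = 36/343

P(X=3) = 36/343 ≈ 10.50%


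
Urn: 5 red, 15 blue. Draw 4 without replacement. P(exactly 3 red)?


Hypergeometric: C(5,3)×C(15,1)/C(20,4)
= 10×15/4845 = 10/323

P(X=3) = 10/323 ≈ 3.10%


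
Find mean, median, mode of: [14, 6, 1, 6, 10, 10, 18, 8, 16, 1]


Sorted: [1, 1, 6, 6, 8, 10, 10, 14, 16, 18]
Mean = 90/10 = 9
Median = 9
Freq: {14: 1, 6: 2, 1: 2, 10: 2, 18: 1, 8: 1, 16: 1}
Mode: [1, 6, 10]

Mean=9, Median=9, Mode=[1, 6, 10]


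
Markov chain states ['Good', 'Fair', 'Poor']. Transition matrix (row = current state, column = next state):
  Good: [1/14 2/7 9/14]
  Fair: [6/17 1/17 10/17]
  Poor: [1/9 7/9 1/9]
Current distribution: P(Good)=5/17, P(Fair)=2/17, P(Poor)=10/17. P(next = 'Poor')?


P(next=Poor) = Σᵢ P(now=i)×P(i→Poor)
= 5/17×9/14 + 2/17×10/17 + 10/17×1/9
= 45/238 + 20/289 + 10/153 = 11785/36414

P = 11785/36414 ≈ 0.3236


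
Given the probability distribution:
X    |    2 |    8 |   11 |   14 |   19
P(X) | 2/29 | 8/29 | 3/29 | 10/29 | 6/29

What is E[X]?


E[X] = Σ x·P(X=x)
= (2)×(2/29) + (8)×(8/29) + (11)×(3/29) + (14)×(10/29) + (19)×(6/29)
= 355/29

E[X] = 355/29


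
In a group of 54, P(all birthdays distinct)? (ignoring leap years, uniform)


P(all different) = Π(365-i)/365 for i=0..53
= (365/365)×(364/365)×...×(312/365)
= 0.016123

P ≈ 0.0161 ≈ 1.61%


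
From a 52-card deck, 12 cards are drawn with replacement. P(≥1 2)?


P(not a 2) = 48/52 = 12/13
P(none in 12 draws) = (12/13)^12 = 8916100448256/23298085122481
P(≥1 2) = 1 - 8916100448256/23298085122481 = 14381984674225/23298085122481

P = 14381984674225/23298085122481 ≈ 61.73%


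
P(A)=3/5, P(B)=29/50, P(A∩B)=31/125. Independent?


P(A)×P(B) = 87/250
P(A∩B) = 31/125
Not equal → NOT independent

No, not independent


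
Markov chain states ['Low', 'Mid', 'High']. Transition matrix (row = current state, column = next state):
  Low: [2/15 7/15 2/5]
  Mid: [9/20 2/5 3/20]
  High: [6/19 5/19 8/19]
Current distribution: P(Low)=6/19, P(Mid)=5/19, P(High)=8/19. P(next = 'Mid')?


P(next=Mid) = Σᵢ P(now=i)×P(i→Mid)
= 6/19×7/15 + 5/19×2/5 + 8/19×5/19
= 14/95 + 2/19 + 40/361 = 656/1805

P = 656/1805 ≈ 0.3634


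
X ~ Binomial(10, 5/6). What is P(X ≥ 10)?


P(X ≥ 10) = Σ P(X=i) for i=10..10
P(X=10) = 9765625/60466176
Sum = 9765625/60466176

P(X ≥ 10) = 9765625/60466176 ≈ 16.15%


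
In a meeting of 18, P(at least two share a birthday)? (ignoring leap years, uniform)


P(all different) = Π(365-i)/365 for i=0..17
= 0.653089
P(match) = 1 - 0.653089 = 0.346911

P ≈ 0.3469 ≈ 34.69%


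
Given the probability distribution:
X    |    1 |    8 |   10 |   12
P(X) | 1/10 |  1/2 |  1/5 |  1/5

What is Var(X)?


E[X] = 17/2
E[X²] = 809/10
Var(X) = E[X²] - (E[X])² = 809/10 - 289/4 = 173/20

Var(X) = 173/20 ≈ 8.6500


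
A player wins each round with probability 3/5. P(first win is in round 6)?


Geometric: P(X=6) = (1-p)^(k-1)×p = (2/5)^5×3/5 = 96/15625

P(X=6) = 96/15625 ≈ 0.61%


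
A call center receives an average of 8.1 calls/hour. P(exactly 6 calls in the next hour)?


Poisson(λ=8.1): P(X=6) = e^(-λ)×λ^k/k!
= e^(-8.1) × 8.1^6 / 6!
≈ 0.0003035391381 × 282429.536481 / 720 ≈ 0.119067

P(X=6) ≈ 0.119067 ≈ 11.91%


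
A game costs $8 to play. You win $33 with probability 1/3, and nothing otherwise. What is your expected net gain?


E[gain] = (33-8)×1/3 + (-8)×2/3
= 25/3 - 16/3 = 3

Expected net gain = $3 ≈ $3.00


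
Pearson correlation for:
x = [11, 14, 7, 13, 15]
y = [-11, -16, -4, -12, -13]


n=5, Σx=60, Σy=-56, Σxy=-724, Σx²=760, Σy²=706
r = (5×(-724) - 60×(-56))/√((5×760 - 60²)(5×706 - (-56)²))
= -260/√(200×394) = -260/√78800 ≈ -260/280.7134 ≈ -0.9262

r ≈ -0.9262


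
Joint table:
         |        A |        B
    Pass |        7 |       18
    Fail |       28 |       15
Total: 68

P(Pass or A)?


P(Pass∨A) = P(Pass) + P(A) - P(Pass∧A)
= (25 + 35 - 7)/68 = 53/68

P = 53/68 ≈ 77.94%


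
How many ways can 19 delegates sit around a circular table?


Circular arrangements of 19 distinct objects: fix one position to break rotational symmetry.
(n-1)! = 18! = 6402373705728000

6402373705728000


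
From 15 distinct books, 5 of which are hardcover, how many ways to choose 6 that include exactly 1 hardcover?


Choose 1 of the 5 hardcovers and 5 of the other 10 books:
C(5,1)×C(10,5) = 5×252 = 1260

1260


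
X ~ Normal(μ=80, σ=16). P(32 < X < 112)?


z₁=(32-80)/16=-3.0, z₂=(112-80)/16=2.0
P = Φ(2.0) - Φ(-3.0) = 0.977250 - 0.001350 = 0.975900 ≈ 0.9759

P(32 < X < 112) ≈ 0.9759


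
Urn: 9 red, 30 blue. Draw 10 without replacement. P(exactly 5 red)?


Hypergeometric: C(9,5)×C(30,5)/C(39,10)
= 126×142506/635745396 = 115101/4075291

P(X=5) = 115101/4075291 ≈ 2.82%


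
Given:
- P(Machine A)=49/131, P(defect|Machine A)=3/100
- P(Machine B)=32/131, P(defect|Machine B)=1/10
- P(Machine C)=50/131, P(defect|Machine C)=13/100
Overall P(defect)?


P(B) = Σ P(B|Aᵢ)×P(Aᵢ)
  3/100×49/131 = 147/13100
  1/10×32/131 = 16/655
  13/100×50/131 = 13/262
Sum = 1117/13100

P(defect) = 1117/13100 ≈ 8.53%


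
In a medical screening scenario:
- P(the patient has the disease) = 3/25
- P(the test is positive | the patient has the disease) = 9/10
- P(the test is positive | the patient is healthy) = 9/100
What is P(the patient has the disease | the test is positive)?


Using Bayes' theorem:
P(A|B) = P(B|A)·P(A) / P(B)

P(the test is positive) = 9/10 × 3/25 + 9/100 × 22/25
= 27/250 + 99/1250 = 117/625

P(the patient has the disease|the test is positive) = (27/250) / (117/625) = 15/26

P(the patient has the disease|the test is positive) = 15/26 ≈ 57.69%


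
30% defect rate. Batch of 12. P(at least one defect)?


P(all good) = (7/10)^12 = 13841287201/1000000000000
P(≥1 defect) = 986158712799/1000000000000

P = 986158712799/1000000000000 ≈ 98.62%


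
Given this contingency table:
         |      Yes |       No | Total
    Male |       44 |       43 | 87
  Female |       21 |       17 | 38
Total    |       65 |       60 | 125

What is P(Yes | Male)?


P(Yes | Male) = 44/(44+43) = 44/87

P(Yes|Male) = 44/87 ≈ 50.57%


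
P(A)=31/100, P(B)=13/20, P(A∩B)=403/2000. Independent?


P(A)×P(B) = 403/2000
P(A∩B) = 403/2000
Equal ✓ → Independent

Yes, independent


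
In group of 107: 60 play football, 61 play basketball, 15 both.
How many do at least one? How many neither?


|A∪B| = 60+61-15 = 106
Neither = 107-106 = 1

At least one: 106; Neither: 1


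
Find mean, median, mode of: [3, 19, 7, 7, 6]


Sorted: [3, 6, 7, 7, 19]
Mean = 42/5
Median = 7
Freq: {3: 1, 19: 1, 7: 2, 6: 1}
Mode: [7]

Mean=42/5, Median=7, Mode=7


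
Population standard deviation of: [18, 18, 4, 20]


Mean = 60/4 = 15
  (18-15)²=9
  (18-15)²=9
  (4-15)²=121
  (20-15)²=25
Σ(x-μ)² = 164
σ² = 164/4 = 41

σ = √(41) ≈ 6.4031


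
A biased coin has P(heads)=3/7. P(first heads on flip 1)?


Geometric: P(X=1) = (1-p)^(k-1)×p = (4/7)^0×3/7 = 3/7

P(X=1) = 3/7 ≈ 42.86%


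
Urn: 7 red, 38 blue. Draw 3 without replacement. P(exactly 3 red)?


Hypergeometric: C(7,3)×C(38,0)/C(45,3)
= 35×1/14190 = 7/2838

P(X=3) = 7/2838 ≈ 0.25%


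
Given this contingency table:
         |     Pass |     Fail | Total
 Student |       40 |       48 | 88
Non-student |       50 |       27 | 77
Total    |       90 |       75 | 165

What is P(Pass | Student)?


P(Pass | Student) = 40/(40+48) = 40/88 = 5/11

P(Pass|Student) = 5/11 ≈ 45.45%


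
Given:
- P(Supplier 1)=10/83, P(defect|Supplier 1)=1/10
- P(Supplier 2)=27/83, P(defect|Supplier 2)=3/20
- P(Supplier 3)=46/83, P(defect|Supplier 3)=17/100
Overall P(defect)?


P(B) = Σ P(B|Aᵢ)×P(Aᵢ)
  1/10×10/83 = 1/83
  3/20×27/83 = 81/1660
  17/100×46/83 = 391/4150
Sum = 1287/8300

P(defect) = 1287/8300 ≈ 15.51%
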